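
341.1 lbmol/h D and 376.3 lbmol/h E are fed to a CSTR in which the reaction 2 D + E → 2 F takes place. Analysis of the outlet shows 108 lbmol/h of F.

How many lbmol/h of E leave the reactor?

322 lbmol/h

For F: n = n₀ + 2ξ → 108 = 0 + 2ξ, giving ξ = 54 lbmol/h.
Outlet amounts (n = n₀ + ν ξ):
  D: 341.1 − 2(54) = 233.1
  E: 376.3 − 1(54) = 322.3
  F: 0 + 2(54) = 108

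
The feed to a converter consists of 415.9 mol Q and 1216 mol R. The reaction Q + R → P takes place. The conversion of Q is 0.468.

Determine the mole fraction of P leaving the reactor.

Q reacted = 0.468 × 415.9 = 194.6 mol; ν_Q = −1, so ξ = 194.6/1 = 194.6 mol.
Outlet amounts (n = n₀ + ν ξ):
  Q: 415.9 − 1(194.6) = 221.3
  R: 1216 − 1(194.6) = 1021
  P: 0 + 1(194.6) = 194.6
Total out = 1437 mol; y_P = 194.6 / 1437 = 0.1354.

0.135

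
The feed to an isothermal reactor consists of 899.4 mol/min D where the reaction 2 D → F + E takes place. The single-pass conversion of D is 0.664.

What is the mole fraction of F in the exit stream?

D reacted = 0.664 × 899.4 = 597.2 mol/min; ν_D = −2, so ξ = 597.2/2 = 298.6 mol/min.
Outlet amounts (n = n₀ + ν ξ):
  D: 899.4 − 2(298.6) = 302.2
  F: 0 + 1(298.6) = 298.6
  E: 0 + 1(298.6) = 298.6
Total out = 899.4 mol/min; y_F = 298.6 / 899.4 = 0.332.

0.332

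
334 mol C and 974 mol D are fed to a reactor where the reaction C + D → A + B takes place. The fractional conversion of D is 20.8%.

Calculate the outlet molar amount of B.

203 mol

D reacted = 0.208 × 974 = 202.6 mol; ν_D = −1, so ξ = 202.6/1 = 202.6 mol.
Outlet amounts (n = n₀ + ν ξ):
  C: 334 − 1(202.6) = 131.4
  D: 974 − 1(202.6) = 771.4
  A: 0 + 1(202.6) = 202.6
  B: 0 + 1(202.6) = 202.6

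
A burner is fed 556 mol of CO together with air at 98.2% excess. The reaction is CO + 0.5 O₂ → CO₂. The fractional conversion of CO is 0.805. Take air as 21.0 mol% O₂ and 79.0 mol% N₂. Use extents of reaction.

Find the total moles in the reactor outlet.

2960 mol

Stoichiometric O₂ = 0.5 × 556 = 278 mol; O₂ fed = 278 × 1.982 = 551 mol.
N₂ fed = 551 × 79/21 = 2073 mol.
Fuel reacted = 0.805 × 556 → ξ = 447.6 mol.
Outlet (n = n₀ + ν ξ):
  CO: 556 − 1(447.6) = 108.4
  O₂: 551 − 0.5(447.6) = 327.2
  N₂: 2073 (inert)
  CO₂: 0 + 1(447.6) = 447.6
Total out = 108.4 + 327.2 + 2073 + 447.6 = 2956 mol.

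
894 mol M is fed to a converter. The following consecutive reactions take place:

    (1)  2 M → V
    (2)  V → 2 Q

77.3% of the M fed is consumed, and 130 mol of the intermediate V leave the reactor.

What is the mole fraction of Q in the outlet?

Conversion of M: M consumed = 2ξ₁ = 0.773 × 894 → ξ₁ = 345.5 mol.
V balance: n_V = 0 + 1ξ₁ − 1ξ₂ = 130 → ξ₂ = (1·345.5 − 130)/1 = 215.5 mol.
Outlet amounts (n = n₀ + Σ ν·ξ):
  M: 894 − 2(345.5) = 202.9
  V: 0 + 1(345.5) − 1(215.5) = 130
  Q: 0 + 2(215.5) = 431.1
Total out = 764 mol; y_Q = 431.1 / 764 = 0.5642.

0.564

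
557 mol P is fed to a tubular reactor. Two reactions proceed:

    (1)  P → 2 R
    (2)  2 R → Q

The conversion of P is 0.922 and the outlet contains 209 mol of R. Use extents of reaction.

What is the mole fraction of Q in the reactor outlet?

0.618

Conversion of P: P consumed = 1ξ₁ = 0.922 × 557 → ξ₁ = 513.6 mol.
R balance: n_R = 0 + 2ξ₁ − 2ξ₂ = 209 → ξ₂ = (2·513.6 − 209)/2 = 409.1 mol.
Outlet amounts (n = n₀ + Σ ν·ξ):
  P: 557 − 1(513.6) = 43.45
  R: 0 + 2(513.6) − 2(409.1) = 209
  Q: 0 + 1(409.1) = 409.1
Total out = 661.5 mol; y_Q = 409.1 / 661.5 = 0.6184.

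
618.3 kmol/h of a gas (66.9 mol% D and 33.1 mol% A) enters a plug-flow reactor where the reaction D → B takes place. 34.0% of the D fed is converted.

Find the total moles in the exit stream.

D reacted = 0.34 × 413.6 = 140.6 kmol/h; ν_D = −1, so ξ = 140.6/1 = 140.6 kmol/h.
Outlet amounts (n = n₀ + ν ξ):
  D: 413.6 − 1(140.6) = 273
  B: 0 + 1(140.6) = 140.6
  A: 204.7 (inert)
Total out = 273 + 140.6 + 204.7 = 618.3 kmol/h.

618 kmol/h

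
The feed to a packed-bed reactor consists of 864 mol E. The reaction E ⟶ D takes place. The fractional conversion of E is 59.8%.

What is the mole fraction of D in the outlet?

0.598

E reacted = 0.598 × 864 = 516.7 mol; ν_E = −1, so ξ = 516.7/1 = 516.7 mol.
Outlet amounts (n = n₀ + ν ξ):
  E: 864 − 1(516.7) = 347.3
  D: 0 + 1(516.7) = 516.7
Total out = 864 mol; y_D = 516.7 / 864 = 0.598.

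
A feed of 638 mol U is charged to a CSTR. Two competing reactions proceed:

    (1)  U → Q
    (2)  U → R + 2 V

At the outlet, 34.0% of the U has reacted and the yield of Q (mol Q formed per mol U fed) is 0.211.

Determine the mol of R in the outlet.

Yield of Q: 1ξ₁ / 638 = 0.211 → ξ₁ = 134.6 mol.
Conversion of U: 1ξ₁ + 1ξ₂ = 0.34 × 638 = 216.9 → ξ₂ = 82.3 mol.
Outlet amounts (n = n₀ + Σ ν·ξ):
  U: 638 − 1(134.6) − 1(82.3) = 421.1
  Q: 0 + 1(134.6) = 134.6
  R: 0 + 1(82.3) = 82.3
  V: 0 + 2(82.3) = 164.6

82.3 mol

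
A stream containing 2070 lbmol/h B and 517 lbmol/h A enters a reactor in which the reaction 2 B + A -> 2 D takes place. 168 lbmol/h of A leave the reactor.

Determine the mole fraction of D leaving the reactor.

0.312

For A: n = n₀ − 1ξ → 168 = 517 − 1ξ, giving ξ = 349 lbmol/h.
Outlet amounts (n = n₀ + ν ξ):
  B: 2070 − 2(349) = 1372
  A: 517 − 1(349) = 168
  D: 0 + 2(349) = 698
Total out = 2238 lbmol/h; y_D = 698 / 2238 = 0.3119.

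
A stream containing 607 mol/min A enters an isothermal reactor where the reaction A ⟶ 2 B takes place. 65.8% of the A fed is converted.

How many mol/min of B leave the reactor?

799 mol/min

A reacted = 0.658 × 607 = 399.4 mol/min; ν_A = −1, so ξ = 399.4/1 = 399.4 mol/min.
Outlet amounts (n = n₀ + ν ξ):
  A: 607 − 1(399.4) = 207.6
  B: 0 + 2(399.4) = 798.8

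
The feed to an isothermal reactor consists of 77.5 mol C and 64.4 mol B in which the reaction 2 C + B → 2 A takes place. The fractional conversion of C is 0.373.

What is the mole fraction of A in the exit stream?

C reacted = 0.373 × 77.5 = 28.91 mol; ν_C = −2, so ξ = 28.91/2 = 14.45 mol.
Outlet amounts (n = n₀ + ν ξ):
  C: 77.5 − 2(14.45) = 48.59
  B: 64.4 − 1(14.45) = 49.95
  A: 0 + 2(14.45) = 28.91
Total out = 127.4 mol; y_A = 28.91 / 127.4 = 0.2268.

0.227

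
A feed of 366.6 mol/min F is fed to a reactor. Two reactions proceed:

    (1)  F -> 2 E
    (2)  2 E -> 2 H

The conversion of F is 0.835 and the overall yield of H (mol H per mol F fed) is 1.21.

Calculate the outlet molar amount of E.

169 mol/min

Conversion of F: F consumed = 1ξ₁ = 0.835 × 366.6 → ξ₁ = 306.1 mol/min.
Yield of H: 2ξ₂ / 366.6 = 1.21 → ξ₂ = 221.8 mol/min.
Outlet amounts (n = n₀ + Σ ν·ξ):
  F: 366.6 − 1(306.1) = 60.49
  E: 0 + 2(306.1) − 2(221.8) = 168.6
  H: 0 + 2(221.8) = 443.6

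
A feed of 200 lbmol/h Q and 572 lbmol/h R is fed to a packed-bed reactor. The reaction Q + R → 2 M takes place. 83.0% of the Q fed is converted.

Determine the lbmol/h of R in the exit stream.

Q reacted = 0.83 × 200 = 166 lbmol/h; ν_Q = −1, so ξ = 166/1 = 166 lbmol/h.
Outlet amounts (n = n₀ + ν ξ):
  Q: 200 − 1(166) = 34
  R: 572 − 1(166) = 406
  M: 0 + 2(166) = 332

406 lbmol/h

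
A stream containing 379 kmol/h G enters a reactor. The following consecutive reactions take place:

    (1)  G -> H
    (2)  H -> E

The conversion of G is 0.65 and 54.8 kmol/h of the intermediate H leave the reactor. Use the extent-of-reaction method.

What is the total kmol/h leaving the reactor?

379 kmol/h

Conversion of G: G consumed = 1ξ₁ = 0.65 × 379 → ξ₁ = 246.3 kmol/h.
H balance: n_H = 0 + 1ξ₁ − 1ξ₂ = 54.8 → ξ₂ = (1·246.3 − 54.8)/1 = 191.6 kmol/h.
Outlet amounts (n = n₀ + Σ ν·ξ):
  G: 379 − 1(246.3) = 132.7
  H: 0 + 1(246.3) − 1(191.6) = 54.8
  E: 0 + 1(191.6) = 191.6
Total out = 132.7 + 54.8 + 191.6 = 379 kmol/h.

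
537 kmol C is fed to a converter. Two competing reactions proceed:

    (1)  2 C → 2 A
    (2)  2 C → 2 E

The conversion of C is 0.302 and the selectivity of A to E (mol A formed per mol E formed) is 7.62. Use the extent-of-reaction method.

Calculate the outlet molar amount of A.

143 kmol

Conversion of C: C consumed = 0.302 × 537 = 162.2 kmol = 2ξ₁ + 2ξ₂.
Selectivity: 2ξ₁ / (2ξ₂) = 7.62 → ξ₁ = 7.62 ξ₂.
Substitute: (2·7.62 + 2) ξ₂ = 162.2 → ξ₂ = 9.407 kmol, ξ₁ = 71.68 kmol.
Outlet amounts (n = n₀ + Σ ν·ξ):
  C: 537 − 2(71.68) − 2(9.407) = 374.8
  A: 0 + 2(71.68) = 143.4
  E: 0 + 2(9.407) = 18.81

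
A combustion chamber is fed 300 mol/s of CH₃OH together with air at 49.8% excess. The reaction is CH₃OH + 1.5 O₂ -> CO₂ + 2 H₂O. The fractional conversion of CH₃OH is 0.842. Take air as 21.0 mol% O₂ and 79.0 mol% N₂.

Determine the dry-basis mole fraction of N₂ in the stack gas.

Stoichiometric O₂ = 1.5 × 300 = 450 mol/s; O₂ fed = 450 × 1.498 = 674.1 mol/s.
N₂ fed = 674.1 × 79/21 = 2536 mol/s.
Fuel reacted = 0.842 × 300 → ξ = 252.6 mol/s.
Outlet (n = n₀ + ν ξ):
  CH₃OH: 300 − 1(252.6) = 47.4
  O₂: 674.1 − 1.5(252.6) = 295.2
  N₂: 2536 (inert)
  CO₂: 0 + 1(252.6) = 252.6
  H₂O: 0 + 2(252.6) = 505.2
Dry total = 3131 mol/s; y_N₂ (dry) = 2536 / 3131 = 0.8099.

0.81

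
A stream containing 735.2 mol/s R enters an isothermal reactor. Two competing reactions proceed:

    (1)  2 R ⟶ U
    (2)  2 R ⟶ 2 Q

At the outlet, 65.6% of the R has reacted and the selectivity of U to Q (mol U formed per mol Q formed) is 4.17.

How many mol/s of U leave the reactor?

215 mol/s

Conversion of R: R consumed = 0.656 × 735.2 = 482.3 mol/s = 2ξ₁ + 2ξ₂.
Selectivity: 1ξ₁ / (2ξ₂) = 4.17 → ξ₁ = 8.34 ξ₂.
Substitute: (2·8.34 + 2) ξ₂ = 482.3 → ξ₂ = 25.82 mol/s, ξ₁ = 215.3 mol/s.
Outlet amounts (n = n₀ + Σ ν·ξ):
  R: 735.2 − 2(215.3) − 2(25.82) = 252.9
  U: 0 + 1(215.3) = 215.3
  Q: 0 + 2(25.82) = 51.64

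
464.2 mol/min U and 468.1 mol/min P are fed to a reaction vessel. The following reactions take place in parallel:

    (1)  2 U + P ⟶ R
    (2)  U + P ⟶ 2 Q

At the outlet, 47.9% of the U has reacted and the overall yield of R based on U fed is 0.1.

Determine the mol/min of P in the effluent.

292 mol/min

Yield of R: 1ξ₁ / 464.2 = 0.1 → ξ₁ = 46.42 mol/min.
Conversion of U: 2ξ₁ + 1ξ₂ = 0.479 × 464.2 = 222.4 → ξ₂ = 129.5 mol/min.
Outlet amounts (n = n₀ + Σ ν·ξ):
  U: 464.2 − 2(46.42) − 1(129.5) = 241.8
  P: 468.1 − 1(46.42) − 1(129.5) = 292.2
  R: 0 + 1(46.42) = 46.42
  Q: 0 + 2(129.5) = 259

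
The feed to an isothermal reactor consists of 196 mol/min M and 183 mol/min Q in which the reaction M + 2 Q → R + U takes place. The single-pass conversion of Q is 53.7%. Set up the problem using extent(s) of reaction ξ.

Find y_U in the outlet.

0.149

Q reacted = 0.537 × 183 = 98.27 mol/min; ν_Q = −2, so ξ = 98.27/2 = 49.14 mol/min.
Outlet amounts (n = n₀ + ν ξ):
  M: 196 − 1(49.14) = 146.9
  Q: 183 − 2(49.14) = 84.73
  R: 0 + 1(49.14) = 49.14
  U: 0 + 1(49.14) = 49.14
Total out = 329.9 mol/min; y_U = 49.14 / 329.9 = 0.149.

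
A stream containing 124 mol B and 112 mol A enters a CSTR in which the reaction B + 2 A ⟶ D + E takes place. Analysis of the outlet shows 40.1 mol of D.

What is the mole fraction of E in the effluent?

For D: n = n₀ + 1ξ → 40.1 = 0 + 1ξ, giving ξ = 40.1 mol.
Outlet amounts (n = n₀ + ν ξ):
  B: 124 − 1(40.1) = 83.9
  A: 112 − 2(40.1) = 31.8
  D: 0 + 1(40.1) = 40.1
  E: 0 + 1(40.1) = 40.1
Total out = 195.9 mol; y_E = 40.1 / 195.9 = 0.2047.

0.205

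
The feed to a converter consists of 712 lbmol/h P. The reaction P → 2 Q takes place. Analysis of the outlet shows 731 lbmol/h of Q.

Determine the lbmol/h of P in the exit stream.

346 lbmol/h

For Q: n = n₀ + 2ξ → 731 = 0 + 2ξ, giving ξ = 365.5 lbmol/h.
Outlet amounts (n = n₀ + ν ξ):
  P: 712 − 1(365.5) = 346.5
  Q: 0 + 2(365.5) = 731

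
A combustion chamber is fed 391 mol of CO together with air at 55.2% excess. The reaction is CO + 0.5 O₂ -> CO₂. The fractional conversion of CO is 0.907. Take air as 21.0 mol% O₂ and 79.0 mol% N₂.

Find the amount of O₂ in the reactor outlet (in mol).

126 mol

Stoichiometric O₂ = 0.5 × 391 = 195.5 mol; O₂ fed = 195.5 × 1.552 = 303.4 mol.
N₂ fed = 303.4 × 79/21 = 1141 mol.
Fuel reacted = 0.907 × 391 → ξ = 354.6 mol.
Outlet (n = n₀ + ν ξ):
  CO: 391 − 1(354.6) = 36.36
  O₂: 303.4 − 0.5(354.6) = 126.1
  N₂: 1141 (inert)
  CO₂: 0 + 1(354.6) = 354.6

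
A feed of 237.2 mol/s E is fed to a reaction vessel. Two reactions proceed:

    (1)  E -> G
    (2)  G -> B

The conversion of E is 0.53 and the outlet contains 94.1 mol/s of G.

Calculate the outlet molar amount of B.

Conversion of E: E consumed = 1ξ₁ = 0.53 × 237.2 → ξ₁ = 125.7 mol/s.
G balance: n_G = 0 + 1ξ₁ − 1ξ₂ = 94.1 → ξ₂ = (1·125.7 − 94.1)/1 = 31.62 mol/s.
Outlet amounts (n = n₀ + Σ ν·ξ):
  E: 237.2 − 1(125.7) = 111.5
  G: 0 + 1(125.7) − 1(31.62) = 94.1
  B: 0 + 1(31.62) = 31.62

31.6 mol/s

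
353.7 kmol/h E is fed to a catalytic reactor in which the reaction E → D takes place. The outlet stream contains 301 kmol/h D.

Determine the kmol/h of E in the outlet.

For D: n = n₀ + 1ξ → 301 = 0 + 1ξ, giving ξ = 301 kmol/h.
Outlet amounts (n = n₀ + ν ξ):
  E: 353.7 − 1(301) = 52.7
  D: 0 + 1(301) = 301

52.7 kmol/h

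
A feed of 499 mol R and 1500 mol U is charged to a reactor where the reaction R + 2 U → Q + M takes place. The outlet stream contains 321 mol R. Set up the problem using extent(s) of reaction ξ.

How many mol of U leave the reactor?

For R: n = n₀ − 1ξ → 321 = 499 − 1ξ, giving ξ = 178 mol.
Outlet amounts (n = n₀ + ν ξ):
  R: 499 − 1(178) = 321
  U: 1500 − 2(178) = 1144
  Q: 0 + 1(178) = 178
  M: 0 + 1(178) = 178

1140 mol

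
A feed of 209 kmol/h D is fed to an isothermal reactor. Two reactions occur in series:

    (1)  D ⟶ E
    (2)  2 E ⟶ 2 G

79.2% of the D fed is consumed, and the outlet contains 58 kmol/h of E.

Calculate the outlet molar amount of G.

108 kmol/h

Conversion of D: D consumed = 1ξ₁ = 0.792 × 209 → ξ₁ = 165.5 kmol/h.
E balance: n_E = 0 + 1ξ₁ − 2ξ₂ = 58 → ξ₂ = (1·165.5 − 58)/2 = 53.76 kmol/h.
Outlet amounts (n = n₀ + Σ ν·ξ):
  D: 209 − 1(165.5) = 43.47
  E: 0 + 1(165.5) − 2(53.76) = 58
  G: 0 + 2(53.76) = 107.5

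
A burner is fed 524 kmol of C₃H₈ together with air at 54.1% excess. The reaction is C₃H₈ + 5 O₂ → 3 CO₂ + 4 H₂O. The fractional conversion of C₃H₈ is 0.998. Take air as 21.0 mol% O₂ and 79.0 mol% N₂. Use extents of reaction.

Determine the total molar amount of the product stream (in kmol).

Stoichiometric O₂ = 5 × 524 = 2620 kmol; O₂ fed = 2620 × 1.541 = 4037 kmol.
N₂ fed = 4037 × 79/21 = 15190 kmol.
Fuel reacted = 0.998 × 524 → ξ = 523 kmol.
Outlet (n = n₀ + ν ξ):
  C₃H₈: 524 − 1(523) = 1.048
  O₂: 4037 − 5(523) = 1423
  N₂: 15190 (inert)
  CO₂: 0 + 3(523) = 1569
  H₂O: 0 + 4(523) = 2092
Total out = 1.048 + 1423 + 15190 + 1569 + 2092 = 20270 kmol.

20300 kmol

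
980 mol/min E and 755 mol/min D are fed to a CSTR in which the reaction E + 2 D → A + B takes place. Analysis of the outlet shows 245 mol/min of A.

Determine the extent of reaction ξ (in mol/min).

ξ = 245 mol/min

For A: n = n₀ + 1ξ → 245 = 0 + 1ξ, giving ξ = 245 mol/min.
Outlet amounts (n = n₀ + ν ξ):
  E: 980 − 1(245) = 735
  D: 755 − 2(245) = 265
  A: 0 + 1(245) = 245
  B: 0 + 1(245) = 245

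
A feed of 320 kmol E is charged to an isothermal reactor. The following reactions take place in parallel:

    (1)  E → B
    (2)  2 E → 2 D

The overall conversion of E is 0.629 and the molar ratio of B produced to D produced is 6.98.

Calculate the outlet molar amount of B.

Conversion of E: E consumed = 0.629 × 320 = 201.3 kmol = 1ξ₁ + 2ξ₂.
Selectivity: 1ξ₁ / (2ξ₂) = 6.98 → ξ₁ = 13.96 ξ₂.
Substitute: (1·13.96 + 2) ξ₂ = 201.3 → ξ₂ = 12.61 kmol, ξ₁ = 176.1 kmol.
Outlet amounts (n = n₀ + Σ ν·ξ):
  E: 320 − 1(176.1) − 2(12.61) = 118.7
  B: 0 + 1(176.1) = 176.1
  D: 0 + 2(12.61) = 25.22

176 kmol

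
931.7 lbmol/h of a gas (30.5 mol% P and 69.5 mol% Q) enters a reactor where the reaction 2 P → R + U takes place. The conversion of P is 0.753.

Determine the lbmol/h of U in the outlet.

P reacted = 0.753 × 284.2 = 214 lbmol/h; ν_P = −2, so ξ = 214/2 = 107 lbmol/h.
Outlet amounts (n = n₀ + ν ξ):
  P: 284.2 − 2(107) = 70.19
  R: 0 + 1(107) = 107
  U: 0 + 1(107) = 107
  Q: 647.5 (inert)

107 lbmol/h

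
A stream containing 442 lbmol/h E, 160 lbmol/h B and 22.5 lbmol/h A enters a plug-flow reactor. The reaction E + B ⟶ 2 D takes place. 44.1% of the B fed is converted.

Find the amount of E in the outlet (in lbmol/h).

371 lbmol/h

B reacted = 0.441 × 160 = 70.56 lbmol/h; ν_B = −1, so ξ = 70.56/1 = 70.56 lbmol/h.
Outlet amounts (n = n₀ + ν ξ):
  E: 442 − 1(70.56) = 371.4
  B: 160 − 1(70.56) = 89.44
  D: 0 + 2(70.56) = 141.1
  A: 22.5 (inert)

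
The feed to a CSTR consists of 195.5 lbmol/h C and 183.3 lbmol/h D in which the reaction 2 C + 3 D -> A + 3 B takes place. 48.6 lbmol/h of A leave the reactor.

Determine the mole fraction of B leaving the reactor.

For A: n = n₀ + 1ξ → 48.6 = 0 + 1ξ, giving ξ = 48.6 lbmol/h.
Outlet amounts (n = n₀ + ν ξ):
  C: 195.5 − 2(48.6) = 98.3
  D: 183.3 − 3(48.6) = 37.5
  A: 0 + 1(48.6) = 48.6
  B: 0 + 3(48.6) = 145.8
Total out = 330.2 lbmol/h; y_B = 145.8 / 330.2 = 0.4416.

0.442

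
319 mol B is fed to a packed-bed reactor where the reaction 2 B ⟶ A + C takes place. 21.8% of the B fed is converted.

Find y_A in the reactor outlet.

0.109

B reacted = 0.218 × 319 = 69.54 mol; ν_B = −2, so ξ = 69.54/2 = 34.77 mol.
Outlet amounts (n = n₀ + ν ξ):
  B: 319 − 2(34.77) = 249.5
  A: 0 + 1(34.77) = 34.77
  C: 0 + 1(34.77) = 34.77
Total out = 319 mol; y_A = 34.77 / 319 = 0.109.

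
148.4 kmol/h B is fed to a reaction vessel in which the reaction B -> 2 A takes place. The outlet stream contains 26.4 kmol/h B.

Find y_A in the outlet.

0.902

For B: n = n₀ − 1ξ → 26.4 = 148.4 − 1ξ, giving ξ = 122 kmol/h.
Outlet amounts (n = n₀ + ν ξ):
  B: 148.4 − 1(122) = 26.4
  A: 0 + 2(122) = 244
Total out = 270.4 kmol/h; y_A = 244 / 270.4 = 0.9024.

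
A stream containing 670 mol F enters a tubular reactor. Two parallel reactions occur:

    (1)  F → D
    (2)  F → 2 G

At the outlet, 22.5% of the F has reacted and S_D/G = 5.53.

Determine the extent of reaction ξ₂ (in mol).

Conversion of F: F consumed = 0.225 × 670 = 150.8 mol = 1ξ₁ + 1ξ₂.
Selectivity: 1ξ₁ / (2ξ₂) = 5.53 → ξ₁ = 11.06 ξ₂.
Substitute: (1·11.06 + 1) ξ₂ = 150.8 → ξ₂ = 12.5 mol, ξ₁ = 138.2 mol.
Outlet amounts (n = n₀ + Σ ν·ξ):
  F: 670 − 1(138.2) − 1(12.5) = 519.2
  D: 0 + 1(138.2) = 138.2
  G: 0 + 2(12.5) = 25

ξ₂ = 12.5 mol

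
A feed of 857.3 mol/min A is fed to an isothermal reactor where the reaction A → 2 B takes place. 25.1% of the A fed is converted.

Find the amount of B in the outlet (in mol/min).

A reacted = 0.251 × 857.3 = 215.2 mol/min; ν_A = −1, so ξ = 215.2/1 = 215.2 mol/min.
Outlet amounts (n = n₀ + ν ξ):
  A: 857.3 − 1(215.2) = 642.1
  B: 0 + 2(215.2) = 430.4

430 mol/min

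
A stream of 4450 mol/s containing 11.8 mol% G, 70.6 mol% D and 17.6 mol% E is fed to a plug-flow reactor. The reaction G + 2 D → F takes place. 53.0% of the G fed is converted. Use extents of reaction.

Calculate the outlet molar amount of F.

278 mol/s

G reacted = 0.53 × 525.1 = 278.3 mol/s; ν_G = −1, so ξ = 278.3/1 = 278.3 mol/s.
Outlet amounts (n = n₀ + ν ξ):
  G: 525.1 − 1(278.3) = 246.8
  D: 3142 − 2(278.3) = 2585
  F: 0 + 1(278.3) = 278.3
  E: 783.2 (inert)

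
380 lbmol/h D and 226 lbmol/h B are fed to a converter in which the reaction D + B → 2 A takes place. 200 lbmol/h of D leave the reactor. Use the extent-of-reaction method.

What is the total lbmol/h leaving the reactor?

For D: n = n₀ − 1ξ → 200 = 380 − 1ξ, giving ξ = 180 lbmol/h.
Outlet amounts (n = n₀ + ν ξ):
  D: 380 − 1(180) = 200
  B: 226 − 1(180) = 46
  A: 0 + 2(180) = 360
Total out = 200 + 46 + 360 = 606 lbmol/h.

606 lbmol/h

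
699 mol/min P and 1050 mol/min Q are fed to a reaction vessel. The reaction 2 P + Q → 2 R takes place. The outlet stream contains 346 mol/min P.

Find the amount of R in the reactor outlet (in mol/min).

For P: n = n₀ − 2ξ → 346 = 699 − 2ξ, giving ξ = 176.5 mol/min.
Outlet amounts (n = n₀ + ν ξ):
  P: 699 − 2(176.5) = 346
  Q: 1050 − 1(176.5) = 873.5
  R: 0 + 2(176.5) = 353

353 mol/min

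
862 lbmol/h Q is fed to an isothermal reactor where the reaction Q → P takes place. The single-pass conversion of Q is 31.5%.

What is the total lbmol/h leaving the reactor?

862 lbmol/h

Q reacted = 0.315 × 862 = 271.5 lbmol/h; ν_Q = −1, so ξ = 271.5/1 = 271.5 lbmol/h.
Outlet amounts (n = n₀ + ν ξ):
  Q: 862 − 1(271.5) = 590.5
  P: 0 + 1(271.5) = 271.5
Total out = 590.5 + 271.5 = 862 lbmol/h.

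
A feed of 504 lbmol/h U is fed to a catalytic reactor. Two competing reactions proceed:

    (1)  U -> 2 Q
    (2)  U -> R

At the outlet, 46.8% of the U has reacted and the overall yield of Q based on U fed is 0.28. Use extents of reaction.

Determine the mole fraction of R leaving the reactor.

Yield of Q: 2ξ₁ / 504 = 0.28 → ξ₁ = 70.56 lbmol/h.
Conversion of U: 1ξ₁ + 1ξ₂ = 0.468 × 504 = 235.9 → ξ₂ = 165.3 lbmol/h.
Outlet amounts (n = n₀ + Σ ν·ξ):
  U: 504 − 1(70.56) − 1(165.3) = 268.1
  Q: 0 + 2(70.56) = 141.1
  R: 0 + 1(165.3) = 165.3
Total out = 574.6 lbmol/h; y_R = 165.3 / 574.6 = 0.2877.

0.288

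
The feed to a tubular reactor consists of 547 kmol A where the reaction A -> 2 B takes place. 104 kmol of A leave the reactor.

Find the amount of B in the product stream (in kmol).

886 kmol

For A: n = n₀ − 1ξ → 104 = 547 − 1ξ, giving ξ = 443 kmol.
Outlet amounts (n = n₀ + ν ξ):
  A: 547 − 1(443) = 104
  B: 0 + 2(443) = 886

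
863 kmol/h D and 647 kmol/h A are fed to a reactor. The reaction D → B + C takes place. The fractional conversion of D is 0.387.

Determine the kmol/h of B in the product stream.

D reacted = 0.387 × 863 = 334 kmol/h; ν_D = −1, so ξ = 334/1 = 334 kmol/h.
Outlet amounts (n = n₀ + ν ξ):
  D: 863 − 1(334) = 529
  B: 0 + 1(334) = 334
  C: 0 + 1(334) = 334
  A: 647 (inert)

334 kmol/h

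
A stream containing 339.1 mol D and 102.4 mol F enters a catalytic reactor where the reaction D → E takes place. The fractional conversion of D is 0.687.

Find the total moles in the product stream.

442 mol

D reacted = 0.687 × 339.1 = 233 mol; ν_D = −1, so ξ = 233/1 = 233 mol.
Outlet amounts (n = n₀ + ν ξ):
  D: 339.1 − 1(233) = 106.1
  E: 0 + 1(233) = 233
  F: 102.4 (inert)
Total out = 106.1 + 233 + 102.4 = 441.5 mol.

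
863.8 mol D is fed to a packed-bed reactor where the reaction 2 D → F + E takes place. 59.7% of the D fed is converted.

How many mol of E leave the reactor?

258 mol

D reacted = 0.597 × 863.8 = 515.7 mol; ν_D = −2, so ξ = 515.7/2 = 257.8 mol.
Outlet amounts (n = n₀ + ν ξ):
  D: 863.8 − 2(257.8) = 348.1
  F: 0 + 1(257.8) = 257.8
  E: 0 + 1(257.8) = 257.8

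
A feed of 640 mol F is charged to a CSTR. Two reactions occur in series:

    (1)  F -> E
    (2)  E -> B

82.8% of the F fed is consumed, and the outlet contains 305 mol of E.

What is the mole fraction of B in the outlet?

0.351

Conversion of F: F consumed = 1ξ₁ = 0.828 × 640 → ξ₁ = 529.9 mol.
E balance: n_E = 0 + 1ξ₁ − 1ξ₂ = 305 → ξ₂ = (1·529.9 − 305)/1 = 224.9 mol.
Outlet amounts (n = n₀ + Σ ν·ξ):
  F: 640 − 1(529.9) = 110.1
  E: 0 + 1(529.9) − 1(224.9) = 305
  B: 0 + 1(224.9) = 224.9
Total out = 640 mol; y_B = 224.9 / 640 = 0.3514.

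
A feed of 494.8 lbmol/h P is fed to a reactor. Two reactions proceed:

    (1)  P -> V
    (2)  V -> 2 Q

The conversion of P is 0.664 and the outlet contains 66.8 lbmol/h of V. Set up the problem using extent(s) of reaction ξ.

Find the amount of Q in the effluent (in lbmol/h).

Conversion of P: P consumed = 1ξ₁ = 0.664 × 494.8 → ξ₁ = 328.5 lbmol/h.
V balance: n_V = 0 + 1ξ₁ − 1ξ₂ = 66.8 → ξ₂ = (1·328.5 − 66.8)/1 = 261.7 lbmol/h.
Outlet amounts (n = n₀ + Σ ν·ξ):
  P: 494.8 − 1(328.5) = 166.3
  V: 0 + 1(328.5) − 1(261.7) = 66.8
  Q: 0 + 2(261.7) = 523.5

523 lbmol/h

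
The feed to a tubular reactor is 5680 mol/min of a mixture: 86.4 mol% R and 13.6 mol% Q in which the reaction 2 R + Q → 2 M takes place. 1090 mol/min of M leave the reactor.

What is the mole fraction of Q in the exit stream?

For M: n = n₀ + 2ξ → 1090 = 0 + 2ξ, giving ξ = 545 mol/min.
Outlet amounts (n = n₀ + ν ξ):
  R: 4908 − 2(545) = 3818
  Q: 772.5 − 1(545) = 227.5
  M: 0 + 2(545) = 1090
Total out = 5135 mol/min; y_Q = 227.5 / 5135 = 0.0443.

0.0443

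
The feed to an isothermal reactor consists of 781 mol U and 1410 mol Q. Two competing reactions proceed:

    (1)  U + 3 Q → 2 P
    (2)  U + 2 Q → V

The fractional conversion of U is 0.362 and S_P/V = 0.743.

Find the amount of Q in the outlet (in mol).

768 mol

Conversion of U: U consumed = 0.362 × 781 = 282.7 mol = 1ξ₁ + 1ξ₂.
Selectivity: 2ξ₁ / (1ξ₂) = 0.743 → ξ₁ = 0.3715 ξ₂.
Substitute: (1·0.3715 + 1) ξ₂ = 282.7 → ξ₂ = 206.1 mol, ξ₁ = 76.58 mol.
Outlet amounts (n = n₀ + Σ ν·ξ):
  U: 781 − 1(76.58) − 1(206.1) = 498.3
  Q: 1410 − 3(76.58) − 2(206.1) = 768
  P: 0 + 2(76.58) = 153.2
  V: 0 + 1(206.1) = 206.1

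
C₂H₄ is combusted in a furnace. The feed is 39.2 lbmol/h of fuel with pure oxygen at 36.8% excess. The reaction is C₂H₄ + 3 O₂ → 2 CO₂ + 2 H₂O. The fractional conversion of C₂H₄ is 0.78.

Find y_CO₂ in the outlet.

Stoichiometric O₂ = 3 × 39.2 = 117.6 lbmol/h; O₂ fed = 117.6 × 1.368 = 160.9 lbmol/h.
Fuel reacted = 0.78 × 39.2 → ξ = 30.58 lbmol/h.
Outlet (n = n₀ + ν ξ):
  C₂H₄: 39.2 − 1(30.58) = 8.624
  O₂: 160.9 − 3(30.58) = 69.15
  CO₂: 0 + 2(30.58) = 61.15
  H₂O: 0 + 2(30.58) = 61.15
Total out = 200.1 lbmol/h; y_CO₂ = 61.15 / 200.1 = 0.3056.

0.306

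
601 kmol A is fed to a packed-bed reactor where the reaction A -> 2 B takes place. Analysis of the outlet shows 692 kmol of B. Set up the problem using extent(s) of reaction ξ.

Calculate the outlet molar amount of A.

255 kmol

For B: n = n₀ + 2ξ → 692 = 0 + 2ξ, giving ξ = 346 kmol.
Outlet amounts (n = n₀ + ν ξ):
  A: 601 − 1(346) = 255
  B: 0 + 2(346) = 692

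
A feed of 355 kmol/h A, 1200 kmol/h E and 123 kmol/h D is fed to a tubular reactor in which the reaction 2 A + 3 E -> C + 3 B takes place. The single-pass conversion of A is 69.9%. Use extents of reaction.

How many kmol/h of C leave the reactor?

124 kmol/h

A reacted = 0.699 × 355 = 248.1 kmol/h; ν_A = −2, so ξ = 248.1/2 = 124.1 kmol/h.
Outlet amounts (n = n₀ + ν ξ):
  A: 355 − 2(124.1) = 106.9
  E: 1200 − 3(124.1) = 827.8
  C: 0 + 1(124.1) = 124.1
  B: 0 + 3(124.1) = 372.2
  D: 123 (inert)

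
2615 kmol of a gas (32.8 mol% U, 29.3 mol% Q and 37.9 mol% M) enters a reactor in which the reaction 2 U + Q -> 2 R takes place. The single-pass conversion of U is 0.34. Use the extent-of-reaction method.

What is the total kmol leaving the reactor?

U reacted = 0.34 × 857.7 = 291.6 kmol; ν_U = −2, so ξ = 291.6/2 = 145.8 kmol.
Outlet amounts (n = n₀ + ν ξ):
  U: 857.7 − 2(145.8) = 566.1
  Q: 766.2 − 1(145.8) = 620.4
  R: 0 + 2(145.8) = 291.6
  M: 991.1 (inert)
Total out = 566.1 + 620.4 + 291.6 + 991.1 = 2469 kmol.

2470 kmol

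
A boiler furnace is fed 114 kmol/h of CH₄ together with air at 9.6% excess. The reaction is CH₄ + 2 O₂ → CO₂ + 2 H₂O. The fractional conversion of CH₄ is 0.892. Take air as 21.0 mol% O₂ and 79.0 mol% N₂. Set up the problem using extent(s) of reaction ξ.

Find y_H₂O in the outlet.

0.156

Stoichiometric O₂ = 2 × 114 = 228 kmol/h; O₂ fed = 228 × 1.096 = 249.9 kmol/h.
N₂ fed = 249.9 × 79/21 = 940.1 kmol/h.
Fuel reacted = 0.892 × 114 → ξ = 101.7 kmol/h.
Outlet (n = n₀ + ν ξ):
  CH₄: 114 − 1(101.7) = 12.31
  O₂: 249.9 − 2(101.7) = 46.51
  N₂: 940.1 (inert)
  CO₂: 0 + 1(101.7) = 101.7
  H₂O: 0 + 2(101.7) = 203.4
Total out = 1304 kmol/h; y_H₂O = 203.4 / 1304 = 0.156.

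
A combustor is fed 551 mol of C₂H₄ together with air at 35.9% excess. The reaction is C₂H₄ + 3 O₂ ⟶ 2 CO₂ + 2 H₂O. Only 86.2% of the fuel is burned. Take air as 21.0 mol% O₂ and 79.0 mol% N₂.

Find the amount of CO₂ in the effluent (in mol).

950 mol

Stoichiometric O₂ = 3 × 551 = 1653 mol; O₂ fed = 1653 × 1.359 = 2246 mol.
N₂ fed = 2246 × 79/21 = 8451 mol.
Fuel reacted = 0.862 × 551 → ξ = 475 mol.
Outlet (n = n₀ + ν ξ):
  C₂H₄: 551 − 1(475) = 76.04
  O₂: 2246 − 3(475) = 821.5
  N₂: 8451 (inert)
  CO₂: 0 + 2(475) = 949.9
  H₂O: 0 + 2(475) = 949.9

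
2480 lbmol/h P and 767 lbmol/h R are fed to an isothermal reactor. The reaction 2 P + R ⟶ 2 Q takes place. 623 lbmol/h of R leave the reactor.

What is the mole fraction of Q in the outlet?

For R: n = n₀ − 1ξ → 623 = 767 − 1ξ, giving ξ = 144 lbmol/h.
Outlet amounts (n = n₀ + ν ξ):
  P: 2480 − 2(144) = 2192
  R: 767 − 1(144) = 623
  Q: 0 + 2(144) = 288
Total out = 3103 lbmol/h; y_Q = 288 / 3103 = 0.09281.

0.0928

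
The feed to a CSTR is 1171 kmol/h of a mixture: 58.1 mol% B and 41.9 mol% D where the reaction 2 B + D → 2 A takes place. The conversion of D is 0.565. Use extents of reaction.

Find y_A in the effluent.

D reacted = 0.565 × 490.6 = 277.2 kmol/h; ν_D = −1, so ξ = 277.2/1 = 277.2 kmol/h.
Outlet amounts (n = n₀ + ν ξ):
  B: 680.4 − 2(277.2) = 125.9
  D: 490.6 − 1(277.2) = 213.4
  A: 0 + 2(277.2) = 554.4
Total out = 893.8 kmol/h; y_A = 554.4 / 893.8 = 0.6203.

0.62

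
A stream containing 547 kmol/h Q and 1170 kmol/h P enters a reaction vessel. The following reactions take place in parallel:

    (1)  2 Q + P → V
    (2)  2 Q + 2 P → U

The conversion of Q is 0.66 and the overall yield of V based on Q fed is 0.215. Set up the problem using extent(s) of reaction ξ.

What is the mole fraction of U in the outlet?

Yield of V: 1ξ₁ / 547 = 0.215 → ξ₁ = 117.6 kmol/h.
Conversion of Q: 2ξ₁ + 2ξ₂ = 0.66 × 547 = 361 → ξ₂ = 62.91 kmol/h.
Outlet amounts (n = n₀ + Σ ν·ξ):
  Q: 547 − 2(117.6) − 2(62.91) = 186
  P: 1170 − 1(117.6) − 2(62.91) = 926.6
  V: 0 + 1(117.6) = 117.6
  U: 0 + 1(62.91) = 62.91
Total out = 1293 kmol/h; y_U = 62.91 / 1293 = 0.04865.

0.0486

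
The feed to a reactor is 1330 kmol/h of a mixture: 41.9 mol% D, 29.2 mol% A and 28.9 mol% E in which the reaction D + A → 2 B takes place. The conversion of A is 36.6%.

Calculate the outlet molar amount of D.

A reacted = 0.366 × 388.4 = 142.1 kmol/h; ν_A = −1, so ξ = 142.1/1 = 142.1 kmol/h.
Outlet amounts (n = n₀ + ν ξ):
  D: 557.3 − 1(142.1) = 415.1
  A: 388.4 − 1(142.1) = 246.2
  B: 0 + 2(142.1) = 284.3
  E: 384.4 (inert)

415 kmol/h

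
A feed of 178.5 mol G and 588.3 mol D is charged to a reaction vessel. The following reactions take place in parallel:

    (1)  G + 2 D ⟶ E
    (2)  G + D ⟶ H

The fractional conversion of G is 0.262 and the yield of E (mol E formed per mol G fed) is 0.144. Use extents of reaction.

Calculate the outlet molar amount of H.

21.1 mol

Yield of E: 1ξ₁ / 178.5 = 0.144 → ξ₁ = 25.7 mol.
Conversion of G: 1ξ₁ + 1ξ₂ = 0.262 × 178.5 = 46.77 → ξ₂ = 21.06 mol.
Outlet amounts (n = n₀ + Σ ν·ξ):
  G: 178.5 − 1(25.7) − 1(21.06) = 131.7
  D: 588.3 − 2(25.7) − 1(21.06) = 515.8
  E: 0 + 1(25.7) = 25.7
  H: 0 + 1(21.06) = 21.06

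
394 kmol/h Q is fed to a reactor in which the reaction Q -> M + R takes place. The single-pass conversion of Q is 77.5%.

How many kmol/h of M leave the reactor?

Q reacted = 0.775 × 394 = 305.4 kmol/h; ν_Q = −1, so ξ = 305.4/1 = 305.4 kmol/h.
Outlet amounts (n = n₀ + ν ξ):
  Q: 394 − 1(305.4) = 88.65
  M: 0 + 1(305.4) = 305.4
  R: 0 + 1(305.4) = 305.4

305 kmol/h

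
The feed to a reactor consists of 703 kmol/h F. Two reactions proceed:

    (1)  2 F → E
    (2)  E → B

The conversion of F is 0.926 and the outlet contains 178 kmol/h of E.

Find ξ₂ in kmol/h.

Conversion of F: F consumed = 2ξ₁ = 0.926 × 703 → ξ₁ = 325.5 kmol/h.
E balance: n_E = 0 + 1ξ₁ − 1ξ₂ = 178 → ξ₂ = (1·325.5 − 178)/1 = 147.5 kmol/h.
Outlet amounts (n = n₀ + Σ ν·ξ):
  F: 703 − 2(325.5) = 52.02
  E: 0 + 1(325.5) − 1(147.5) = 178
  B: 0 + 1(147.5) = 147.5

ξ₂ = 147 kmol/h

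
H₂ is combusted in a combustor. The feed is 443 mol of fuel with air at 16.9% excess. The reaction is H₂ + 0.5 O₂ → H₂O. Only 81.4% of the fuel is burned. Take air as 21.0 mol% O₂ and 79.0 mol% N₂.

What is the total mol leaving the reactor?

Stoichiometric O₂ = 0.5 × 443 = 221.5 mol; O₂ fed = 221.5 × 1.169 = 258.9 mol.
N₂ fed = 258.9 × 79/21 = 974.1 mol.
Fuel reacted = 0.814 × 443 → ξ = 360.6 mol.
Outlet (n = n₀ + ν ξ):
  H₂: 443 − 1(360.6) = 82.4
  O₂: 258.9 − 0.5(360.6) = 78.63
  N₂: 974.1 (inert)
  H₂O: 0 + 1(360.6) = 360.6
Total out = 82.4 + 78.63 + 974.1 + 360.6 = 1496 mol.

1500 mol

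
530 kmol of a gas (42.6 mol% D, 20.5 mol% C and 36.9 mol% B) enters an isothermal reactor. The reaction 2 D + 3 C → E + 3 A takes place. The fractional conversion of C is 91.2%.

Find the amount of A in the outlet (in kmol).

99.1 kmol

C reacted = 0.912 × 108.7 = 99.09 kmol; ν_C = −3, so ξ = 99.09/3 = 33.03 kmol.
Outlet amounts (n = n₀ + ν ξ):
  D: 225.8 − 2(33.03) = 159.7
  C: 108.7 − 3(33.03) = 9.561
  E: 0 + 1(33.03) = 33.03
  A: 0 + 3(33.03) = 99.09
  B: 195.6 (inert)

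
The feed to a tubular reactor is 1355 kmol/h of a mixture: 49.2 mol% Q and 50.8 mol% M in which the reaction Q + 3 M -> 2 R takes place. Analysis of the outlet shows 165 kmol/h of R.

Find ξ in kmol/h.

ξ = 82.5 kmol/h

For R: n = n₀ + 2ξ → 165 = 0 + 2ξ, giving ξ = 82.5 kmol/h.
Outlet amounts (n = n₀ + ν ξ):
  Q: 666.7 − 1(82.5) = 584.2
  M: 688.3 − 3(82.5) = 440.8
  R: 0 + 2(82.5) = 165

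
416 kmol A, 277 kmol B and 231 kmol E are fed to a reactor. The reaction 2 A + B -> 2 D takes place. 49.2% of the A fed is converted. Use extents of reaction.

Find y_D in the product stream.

0.249

A reacted = 0.492 × 416 = 204.7 kmol; ν_A = −2, so ξ = 204.7/2 = 102.3 kmol.
Outlet amounts (n = n₀ + ν ξ):
  A: 416 − 2(102.3) = 211.3
  B: 277 − 1(102.3) = 174.7
  D: 0 + 2(102.3) = 204.7
  E: 231 (inert)
Total out = 821.7 kmol; y_D = 204.7 / 821.7 = 0.2491.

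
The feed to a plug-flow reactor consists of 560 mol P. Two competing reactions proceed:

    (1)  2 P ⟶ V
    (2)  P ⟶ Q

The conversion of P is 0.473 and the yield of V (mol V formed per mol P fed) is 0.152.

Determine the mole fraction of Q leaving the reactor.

0.199

Yield of V: 1ξ₁ / 560 = 0.152 → ξ₁ = 85.12 mol.
Conversion of P: 2ξ₁ + 1ξ₂ = 0.473 × 560 = 264.9 → ξ₂ = 94.64 mol.
Outlet amounts (n = n₀ + Σ ν·ξ):
  P: 560 − 2(85.12) − 1(94.64) = 295.1
  V: 0 + 1(85.12) = 85.12
  Q: 0 + 1(94.64) = 94.64
Total out = 474.9 mol; y_Q = 94.64 / 474.9 = 0.1993.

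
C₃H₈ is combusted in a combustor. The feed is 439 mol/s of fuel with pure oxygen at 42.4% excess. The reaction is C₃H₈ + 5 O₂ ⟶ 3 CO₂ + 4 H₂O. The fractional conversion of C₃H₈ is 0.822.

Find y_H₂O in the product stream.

0.368

Stoichiometric O₂ = 5 × 439 = 2195 mol/s; O₂ fed = 2195 × 1.424 = 3126 mol/s.
Fuel reacted = 0.822 × 439 → ξ = 360.9 mol/s.
Outlet (n = n₀ + ν ξ):
  C₃H₈: 439 − 1(360.9) = 78.14
  O₂: 3126 − 5(360.9) = 1321
  CO₂: 0 + 3(360.9) = 1083
  H₂O: 0 + 4(360.9) = 1443
Total out = 3926 mol/s; y_H₂O = 1443 / 3926 = 0.3677.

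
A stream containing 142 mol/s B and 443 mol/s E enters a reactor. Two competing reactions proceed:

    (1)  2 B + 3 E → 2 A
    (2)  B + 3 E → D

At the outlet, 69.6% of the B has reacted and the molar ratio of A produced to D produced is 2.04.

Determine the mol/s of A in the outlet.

66.3 mol/s

Conversion of B: B consumed = 0.696 × 142 = 98.83 mol/s = 2ξ₁ + 1ξ₂.
Selectivity: 2ξ₁ / (1ξ₂) = 2.04 → ξ₁ = 1.02 ξ₂.
Substitute: (2·1.02 + 1) ξ₂ = 98.83 → ξ₂ = 32.51 mol/s, ξ₁ = 33.16 mol/s.
Outlet amounts (n = n₀ + Σ ν·ξ):
  B: 142 − 2(33.16) − 1(32.51) = 43.17
  E: 443 − 3(33.16) − 3(32.51) = 246
  A: 0 + 2(33.16) = 66.32
  D: 0 + 1(32.51) = 32.51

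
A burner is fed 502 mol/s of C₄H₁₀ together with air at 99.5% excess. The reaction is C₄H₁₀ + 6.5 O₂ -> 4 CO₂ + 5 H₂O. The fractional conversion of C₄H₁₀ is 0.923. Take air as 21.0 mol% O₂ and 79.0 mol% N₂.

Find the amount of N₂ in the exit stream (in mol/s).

24500 mol/s

Stoichiometric O₂ = 6.5 × 502 = 3263 mol/s; O₂ fed = 3263 × 1.995 = 6510 mol/s.
N₂ fed = 6510 × 79/21 = 24490 mol/s.
Fuel reacted = 0.923 × 502 → ξ = 463.3 mol/s.
Outlet (n = n₀ + ν ξ):
  C₄H₁₀: 502 − 1(463.3) = 38.65
  O₂: 6510 − 6.5(463.3) = 3498
  N₂: 24490 (inert)
  CO₂: 0 + 4(463.3) = 1853
  H₂O: 0 + 5(463.3) = 2317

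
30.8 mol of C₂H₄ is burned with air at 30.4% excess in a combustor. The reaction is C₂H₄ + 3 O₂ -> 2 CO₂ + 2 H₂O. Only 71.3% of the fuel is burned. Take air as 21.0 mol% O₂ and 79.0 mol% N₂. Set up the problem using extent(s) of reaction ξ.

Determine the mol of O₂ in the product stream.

Stoichiometric O₂ = 3 × 30.8 = 92.4 mol; O₂ fed = 92.4 × 1.304 = 120.5 mol.
N₂ fed = 120.5 × 79/21 = 453.3 mol.
Fuel reacted = 0.713 × 30.8 → ξ = 21.96 mol.
Outlet (n = n₀ + ν ξ):
  C₂H₄: 30.8 − 1(21.96) = 8.84
  O₂: 120.5 − 3(21.96) = 54.61
  N₂: 453.3 (inert)
  CO₂: 0 + 2(21.96) = 43.92
  H₂O: 0 + 2(21.96) = 43.92

54.6 mol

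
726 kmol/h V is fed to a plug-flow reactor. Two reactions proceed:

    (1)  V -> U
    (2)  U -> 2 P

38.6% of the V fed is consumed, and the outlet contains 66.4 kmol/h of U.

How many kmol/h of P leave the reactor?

428 kmol/h

Conversion of V: V consumed = 1ξ₁ = 0.386 × 726 → ξ₁ = 280.2 kmol/h.
U balance: n_U = 0 + 1ξ₁ − 1ξ₂ = 66.4 → ξ₂ = (1·280.2 − 66.4)/1 = 213.8 kmol/h.
Outlet amounts (n = n₀ + Σ ν·ξ):
  V: 726 − 1(280.2) = 445.8
  U: 0 + 1(280.2) − 1(213.8) = 66.4
  P: 0 + 2(213.8) = 427.7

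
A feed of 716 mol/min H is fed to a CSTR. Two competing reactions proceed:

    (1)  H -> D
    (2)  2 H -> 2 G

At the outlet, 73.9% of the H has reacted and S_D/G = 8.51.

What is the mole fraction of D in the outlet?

0.661

Conversion of H: H consumed = 0.739 × 716 = 529.1 mol/min = 1ξ₁ + 2ξ₂.
Selectivity: 1ξ₁ / (2ξ₂) = 8.51 → ξ₁ = 17.02 ξ₂.
Substitute: (1·17.02 + 2) ξ₂ = 529.1 → ξ₂ = 27.82 mol/min, ξ₁ = 473.5 mol/min.
Outlet amounts (n = n₀ + Σ ν·ξ):
  H: 716 − 1(473.5) − 2(27.82) = 186.9
  D: 0 + 1(473.5) = 473.5
  G: 0 + 2(27.82) = 55.64
Total out = 716 mol/min; y_D = 473.5 / 716 = 0.6613.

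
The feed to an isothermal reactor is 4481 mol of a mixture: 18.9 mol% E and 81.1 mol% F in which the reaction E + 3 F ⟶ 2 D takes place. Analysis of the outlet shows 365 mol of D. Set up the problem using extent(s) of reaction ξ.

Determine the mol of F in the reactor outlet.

For D: n = n₀ + 2ξ → 365 = 0 + 2ξ, giving ξ = 182.5 mol.
Outlet amounts (n = n₀ + ν ξ):
  E: 846.9 − 1(182.5) = 664.4
  F: 3634 − 3(182.5) = 3087
  D: 0 + 2(182.5) = 365

3090 mol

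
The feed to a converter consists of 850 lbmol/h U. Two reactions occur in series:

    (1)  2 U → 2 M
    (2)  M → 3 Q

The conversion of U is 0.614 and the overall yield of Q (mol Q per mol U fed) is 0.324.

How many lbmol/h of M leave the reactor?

430 lbmol/h

Conversion of U: U consumed = 2ξ₁ = 0.614 × 850 → ξ₁ = 260.9 lbmol/h.
Yield of Q: 3ξ₂ / 850 = 0.324 → ξ₂ = 91.8 lbmol/h.
Outlet amounts (n = n₀ + Σ ν·ξ):
  U: 850 − 2(260.9) = 328.1
  M: 0 + 2(260.9) − 1(91.8) = 430.1
  Q: 0 + 3(91.8) = 275.4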